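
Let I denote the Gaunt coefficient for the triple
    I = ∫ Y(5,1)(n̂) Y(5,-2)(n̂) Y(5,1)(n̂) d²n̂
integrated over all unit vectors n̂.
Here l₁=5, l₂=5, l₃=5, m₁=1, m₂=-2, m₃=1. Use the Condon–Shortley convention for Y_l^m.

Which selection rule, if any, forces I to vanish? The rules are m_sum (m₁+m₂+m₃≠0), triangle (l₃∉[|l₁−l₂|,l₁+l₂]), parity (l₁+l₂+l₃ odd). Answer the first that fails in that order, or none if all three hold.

parity

Σmᵢ = 0  ✓
l₃∈[|l₁−l₂|,l₁+l₂]=[0,10], have l₃=5  ✓
Σlᵢ = 15 ⇒ odd  ✗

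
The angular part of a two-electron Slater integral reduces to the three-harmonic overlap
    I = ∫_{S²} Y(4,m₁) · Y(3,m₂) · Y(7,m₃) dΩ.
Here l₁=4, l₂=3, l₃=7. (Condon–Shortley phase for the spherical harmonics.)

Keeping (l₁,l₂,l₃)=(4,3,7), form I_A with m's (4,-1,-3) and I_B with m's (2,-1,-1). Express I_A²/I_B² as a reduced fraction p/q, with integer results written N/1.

3/28

l's match ⇒ only the (l;m) 3-j factors differ between A and B.
A: triangle coeff Δ(4,3,7) = 1/45045; Σ_t [0,0]: t=0:+1/1935360 = 1/1935360; (3j)²=1/1001 [(4 3 7; 4 -1 -3)], sign=+1
B: triangle coeff Δ(4,3,7) = 1/45045; Σ_t [0,0]: t=0:+1/69120 = 1/69120; (3j)²=4/429 [(4 3 7; 2 -1 -1)], sign=+1
I_A²/I_B² = (1/1001)/(4/429) = 3/28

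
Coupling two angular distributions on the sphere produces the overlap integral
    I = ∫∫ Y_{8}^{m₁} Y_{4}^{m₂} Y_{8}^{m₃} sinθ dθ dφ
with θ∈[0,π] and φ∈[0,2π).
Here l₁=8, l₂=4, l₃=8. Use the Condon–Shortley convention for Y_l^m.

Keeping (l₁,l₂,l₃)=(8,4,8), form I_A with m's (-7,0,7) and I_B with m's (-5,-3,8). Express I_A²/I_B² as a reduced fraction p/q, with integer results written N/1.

Shared (l₁,l₂,l₃)=(8,4,8): N and (l;000)² cancel in I_A²/I_B².
A: Δ = 4!·12!·4!/21! = 1/185175900; Racah Σ t=3..4: t=3:−1/17244057600 t=4:+1/22992076800 = -1/68976230400; ⇒ 3j(8 4 8; -7 0 7)² = 13/11628, sgn +1
B: Δ = 4!·12!·4!/21! = 1/185175900; Racah Σ t=1..1: t=1:−1/68976230400 = -1/68976230400; ⇒ 3j(8 4 8; -5 -3 8)² = 13/2907, sgn -1
I_A²/I_B² = (13/11628)/(13/2907) = 1/4

1/4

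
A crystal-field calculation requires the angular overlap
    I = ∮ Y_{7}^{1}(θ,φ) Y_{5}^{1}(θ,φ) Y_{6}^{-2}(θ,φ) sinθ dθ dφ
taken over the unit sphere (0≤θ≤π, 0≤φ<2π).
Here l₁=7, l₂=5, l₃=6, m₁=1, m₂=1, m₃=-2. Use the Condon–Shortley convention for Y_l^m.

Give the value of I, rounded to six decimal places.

0.103809

Checks pass: Σm=0; 18 even; l₃=6∈[2,12].
(2·7+1)(2·5+1)(2·6+1) = 2145
Δ: 6! 8! 4! / 19! → 1/174594420
sum: t=1:−1/4147200 t=2:+1/207360 t=3:−1/82944 t=4:+1/207360 t=5:−1/4147200 = -1/345600
3j²(7 5 6; 0 0 0) = Δ·Π!·Σ² = 420/46189  (sign -1)
sum: t=2:+1/663552 t=3:−1/155520 t=4:+1/276480 t=5:−1/3628800 t=6:+1/696729600 = -367/232243200
3j²(7 5 6; 1 1 -2) = Δ·Π!·Σ² = 134689/19399380  (sign -1)
combine: 4πI² = 2145·420/46189·134689/19399380 = 2020335/14919047
take √, sign +1: I = 0.10380929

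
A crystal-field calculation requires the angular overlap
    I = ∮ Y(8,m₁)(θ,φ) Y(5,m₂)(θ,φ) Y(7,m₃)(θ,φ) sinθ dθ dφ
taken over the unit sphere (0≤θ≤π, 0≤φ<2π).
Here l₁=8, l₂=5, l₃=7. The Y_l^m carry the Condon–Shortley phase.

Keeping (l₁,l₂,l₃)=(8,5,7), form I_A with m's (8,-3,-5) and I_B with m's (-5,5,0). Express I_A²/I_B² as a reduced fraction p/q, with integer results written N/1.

Shared (l₁,l₂,l₃)=(8,5,7): N and (l;000)² cancel in I_A²/I_B².
A: Δ = 6!·10!·4!/21! = 1/814773960; Racah Σ t=0..0: t=0:+1/10450944000 = 1/10450944000; ⇒ 3j(8 5 7; 8 -3 -5)² = 88/4845, sgn +1
B: Δ = 6!·10!·4!/21! = 1/814773960; Racah Σ t=6..6: t=6:+1/522547200 = 1/522547200; ⇒ 3j(8 5 7; -5 5 0)² = 5/323, sgn -1
I_A²/I_B² = (88/4845)/(5/323) = 88/75

88/75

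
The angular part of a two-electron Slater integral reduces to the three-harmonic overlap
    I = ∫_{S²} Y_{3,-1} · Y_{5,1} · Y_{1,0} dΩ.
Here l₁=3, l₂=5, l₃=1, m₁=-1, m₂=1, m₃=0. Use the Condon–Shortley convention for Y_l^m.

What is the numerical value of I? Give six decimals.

|3−5|≤1≤3+5 violated ⇒ I = 0

0.000000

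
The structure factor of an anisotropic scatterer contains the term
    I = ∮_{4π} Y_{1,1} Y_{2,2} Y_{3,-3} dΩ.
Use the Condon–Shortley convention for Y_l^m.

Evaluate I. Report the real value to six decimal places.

-0.319865

Checks pass: Σm=0; 6 even; l₃=3∈[1,3].
(2·1+1)(2·2+1)(2·3+1) = 105
Δ: 0! 2! 4! / 7! → 1/105
sum: t=0:+1/4 = 1/4
3j²(1 2 3; 0 0 0) = Δ·Π!·Σ² = 3/35  (sign -1)
sum: t=0:+1/48 = 1/48
3j²(1 2 3; 1 2 -3) = Δ·Π!·Σ² = 1/7  (sign +1)
combine: 4πI² = 105·3/35·1/7 = 9/7
take √, sign -1: I = -0.31986543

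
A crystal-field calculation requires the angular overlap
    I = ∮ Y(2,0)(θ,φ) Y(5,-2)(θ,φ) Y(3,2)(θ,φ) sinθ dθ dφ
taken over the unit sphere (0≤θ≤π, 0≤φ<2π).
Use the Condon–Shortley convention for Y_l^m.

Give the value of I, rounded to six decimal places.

0.190188

Checks pass: Σm=0; 10 even; l₃=3∈[3,7].
(2·2+1)(2·5+1)(2·3+1) = 385
Δ: 4! 0! 6! / 11! → 1/2310
sum: t=2:+1/144 = 1/144
3j²(2 5 3; 0 0 0) = Δ·Π!·Σ² = 10/231  (sign -1)
sum: t=2:+1/480 = 1/480
3j²(2 5 3; 0 -2 2) = Δ·Π!·Σ² = 3/110  (sign -1)
combine: 4πI² = 385·10/231·3/110 = 5/11
take √, sign +1: I = 0.19018827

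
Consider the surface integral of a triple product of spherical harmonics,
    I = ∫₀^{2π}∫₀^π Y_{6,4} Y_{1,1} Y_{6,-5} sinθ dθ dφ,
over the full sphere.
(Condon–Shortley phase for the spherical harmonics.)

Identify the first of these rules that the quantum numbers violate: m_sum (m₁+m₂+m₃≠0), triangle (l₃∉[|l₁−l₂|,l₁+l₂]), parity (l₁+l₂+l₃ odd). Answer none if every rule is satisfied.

Σmᵢ = 0  ✓
l₃∈[|l₁−l₂|,l₁+l₂]=[5,7], have l₃=6  ✓
Σlᵢ = 13 ⇒ odd  ✗

parity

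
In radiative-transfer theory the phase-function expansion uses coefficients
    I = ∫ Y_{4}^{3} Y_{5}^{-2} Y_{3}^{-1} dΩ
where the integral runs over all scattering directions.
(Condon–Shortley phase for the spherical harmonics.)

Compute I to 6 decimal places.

-0.171363

Checks pass: Σm=0; 12 even; l₃=3∈[1,9].
(2·4+1)(2·5+1)(2·3+1) = 693
Δ: 6! 2! 4! / 13! → 1/180180
sum: t=2:+1/576 t=3:−1/144 t=4:+1/576 = -1/288
3j²(4 5 3; 0 0 0) = Δ·Π!·Σ² = 20/1001  (sign +1)
sum: t=0:+1/4320 t=1:−1/960 = -7/8640
3j²(4 5 3; 3 -2 -1) = Δ·Π!·Σ² = 343/12870  (sign -1)
combine: 4πI² = 693·20/1001·343/12870 = 686/1859
take √, sign -1: I = -0.17136315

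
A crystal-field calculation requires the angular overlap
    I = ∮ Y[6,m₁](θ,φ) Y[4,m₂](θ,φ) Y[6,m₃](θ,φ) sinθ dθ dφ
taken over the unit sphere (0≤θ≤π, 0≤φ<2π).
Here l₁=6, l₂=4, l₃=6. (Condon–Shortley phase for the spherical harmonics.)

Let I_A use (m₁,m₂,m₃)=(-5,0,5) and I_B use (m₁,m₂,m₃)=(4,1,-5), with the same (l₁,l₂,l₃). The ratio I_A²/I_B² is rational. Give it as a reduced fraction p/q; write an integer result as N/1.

22/5

Same 6,4,6: normalisation and zero-m 3j drop out of the ratio.
A: Δ: 4! 8! 4! / 17! → 1/15315300; sum: t=3:−1/1451520 t=4:+1/2903040 = -1/2903040; 3j²(6 4 6; -5 0 5) = Δ·Π!·Σ² = 11/1547  (sign +1)
B: Δ: 4! 8! 4! / 17! → 1/15315300; sum: t=1:−1/725760 t=2:+1/967680 = -1/2903040; 3j²(6 4 6; 4 1 -5) = Δ·Π!·Σ² = 5/3094  (sign +1)
I_A²/I_B² = (11/1547)/(5/3094) = 22/5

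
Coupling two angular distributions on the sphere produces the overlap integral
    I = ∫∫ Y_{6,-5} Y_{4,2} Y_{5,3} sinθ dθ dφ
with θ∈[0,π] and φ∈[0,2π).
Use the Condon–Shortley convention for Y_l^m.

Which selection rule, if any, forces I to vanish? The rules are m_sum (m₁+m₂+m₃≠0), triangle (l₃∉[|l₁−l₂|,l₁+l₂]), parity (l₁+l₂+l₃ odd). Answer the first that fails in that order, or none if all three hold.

m₁+m₂+m₃ = -5 + 2 + 3 = 0  ✓
triangle: |6−4|=2 ≤ l₃=5 ≤ 6+4=10  ✓
parity: l₁+l₂+l₃ = 15 is odd  ✗

parity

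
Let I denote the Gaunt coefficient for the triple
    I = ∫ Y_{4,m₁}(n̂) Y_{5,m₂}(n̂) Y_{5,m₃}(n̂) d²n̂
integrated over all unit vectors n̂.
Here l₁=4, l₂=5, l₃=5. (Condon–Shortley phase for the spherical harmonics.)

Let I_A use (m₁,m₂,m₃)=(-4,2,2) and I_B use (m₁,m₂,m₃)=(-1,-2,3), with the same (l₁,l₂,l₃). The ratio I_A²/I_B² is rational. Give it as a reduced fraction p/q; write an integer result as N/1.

7/3

Shared (l₁,l₂,l₃)=(4,5,5): N and (l;000)² cancel in I_A²/I_B².
A: Δ = 4!·4!·6!/15! = 1/3153150; Racah Σ t=4..4: t=4:+1/20736 = 1/20736; ⇒ 3j(4 5 5; -4 2 2)² = 35/1287, sgn -1
B: Δ = 4!·4!·6!/15! = 1/3153150; Racah Σ t=1..3: t=1:−1/6912 t=2:+1/2880 t=3:−1/17280 = 1/6912; ⇒ 3j(4 5 5; -1 -2 3)² = 5/429, sgn +1
I_A²/I_B² = (35/1287)/(5/429) = 7/3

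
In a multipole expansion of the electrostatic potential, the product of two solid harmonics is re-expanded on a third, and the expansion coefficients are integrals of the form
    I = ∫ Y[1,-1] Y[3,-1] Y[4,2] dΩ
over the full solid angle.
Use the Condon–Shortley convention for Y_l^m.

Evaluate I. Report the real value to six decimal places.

Rules hold: Σm=0, L=8 even, 2≤4≤4.
N = 3·7·9 = 189
Δ = 0!·2!·6!/9! = 1/252
Racah Σ t=0..0: t=0:+1/36 = 1/36
⇒ 3j(1 3 4; 0 0 0)² = 4/63, sgn +1
Racah Σ t=0..0: t=0:+1/96 = 1/96
⇒ 3j(1 3 4; -1 -1 2)² = 5/84, sgn +1
4πI² = N·(3j₀)²·(3jₘ)² = 5/7
I = +1·√(0.714286/4π) = 0.23841361

0.238414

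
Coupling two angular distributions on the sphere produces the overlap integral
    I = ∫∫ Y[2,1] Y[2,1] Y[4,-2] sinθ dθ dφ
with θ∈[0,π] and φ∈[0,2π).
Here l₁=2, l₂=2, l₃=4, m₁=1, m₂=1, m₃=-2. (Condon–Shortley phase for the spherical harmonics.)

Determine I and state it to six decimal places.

0.254875

m-sum 0 ✓  L=8 even ✓  0≤4≤4 ✓
Π(2lᵢ+1) = 5×5×9 = 225
triangle coeff Δ(2,2,4) = 1/630
Σ_t [0,0]: t=0:+1/16 = 1/16
(3j)²=2/35 [(2 2 4; 0 0 0)], sign=+1
Σ_t [0,0]: t=0:+1/36 = 1/36
(3j)²=4/63 [(2 2 4; 1 1 -2)], sign=+1
⇒ 4πI² = 40/49
I = (+1)√(40/49/(4π)) = 0.25487487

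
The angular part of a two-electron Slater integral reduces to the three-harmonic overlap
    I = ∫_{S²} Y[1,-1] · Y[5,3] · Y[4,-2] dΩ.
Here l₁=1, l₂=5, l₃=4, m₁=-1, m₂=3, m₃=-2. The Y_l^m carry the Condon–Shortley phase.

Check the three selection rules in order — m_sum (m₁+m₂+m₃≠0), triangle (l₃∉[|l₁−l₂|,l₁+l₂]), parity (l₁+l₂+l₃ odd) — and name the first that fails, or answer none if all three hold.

none

Σmᵢ = 0  ✓
l₃∈[|l₁−l₂|,l₁+l₂]=[4,6], have l₃=4  ✓
Σlᵢ = 10 ⇒ even  ✓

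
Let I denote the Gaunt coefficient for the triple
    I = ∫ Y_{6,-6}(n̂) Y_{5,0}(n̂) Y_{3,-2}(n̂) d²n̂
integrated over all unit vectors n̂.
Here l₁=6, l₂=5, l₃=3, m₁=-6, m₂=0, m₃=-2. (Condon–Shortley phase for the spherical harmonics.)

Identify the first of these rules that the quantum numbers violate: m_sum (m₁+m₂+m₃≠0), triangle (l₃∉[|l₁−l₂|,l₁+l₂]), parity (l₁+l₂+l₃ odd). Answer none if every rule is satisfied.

Σmᵢ = -8  ✗
l₃∈[|l₁−l₂|,l₁+l₂]=[1,11], have l₃=3
Σlᵢ = 14 ⇒ even

m_sum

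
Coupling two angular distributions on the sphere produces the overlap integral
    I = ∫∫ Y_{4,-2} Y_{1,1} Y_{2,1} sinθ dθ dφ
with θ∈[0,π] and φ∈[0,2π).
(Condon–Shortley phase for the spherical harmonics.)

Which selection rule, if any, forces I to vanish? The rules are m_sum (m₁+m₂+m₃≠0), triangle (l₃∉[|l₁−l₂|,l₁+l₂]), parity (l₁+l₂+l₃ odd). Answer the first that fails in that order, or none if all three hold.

Σmᵢ = 0  ✓
l₃∈[|l₁−l₂|,l₁+l₂]=[3,5], have l₃=2  ✗
Σlᵢ = 7 ⇒ odd

triangle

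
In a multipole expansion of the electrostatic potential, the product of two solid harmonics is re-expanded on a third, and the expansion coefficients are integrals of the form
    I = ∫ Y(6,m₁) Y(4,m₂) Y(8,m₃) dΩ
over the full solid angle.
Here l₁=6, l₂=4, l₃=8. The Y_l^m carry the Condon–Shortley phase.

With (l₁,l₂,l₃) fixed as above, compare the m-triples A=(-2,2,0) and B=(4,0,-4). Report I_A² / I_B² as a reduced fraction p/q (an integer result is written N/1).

31941/18502

l's match ⇒ only the (l;m) 3-j factors differ between A and B.
A: triangle coeff Δ(6,4,8) = 1/23279256; Σ_t [0,2]: t=0:+1/116121600 t=1:−1/3628800 t=2:+1/1658880 = 13/38707200; (3j)²=39/3553 [(6 4 8; -2 2 0)], sign=+1
B: triangle coeff Δ(6,4,8) = 1/23279256; Σ_t [0,2]: t=0:+1/7741440 t=1:−1/13063680 t=2:+1/348364800 = 29/522547200; (3j)²=1682/264537 [(6 4 8; 4 0 -4)], sign=+1
I_A²/I_B² = (39/3553)/(1682/264537) = 31941/18502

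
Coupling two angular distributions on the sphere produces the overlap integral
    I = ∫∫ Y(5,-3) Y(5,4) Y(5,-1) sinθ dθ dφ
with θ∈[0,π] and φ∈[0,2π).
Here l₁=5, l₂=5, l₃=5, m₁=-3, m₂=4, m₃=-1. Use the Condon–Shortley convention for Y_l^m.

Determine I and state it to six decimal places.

Σlᵢ=15 odd — θ-integrand is odd under cosθ→−cosθ; I=0

0.000000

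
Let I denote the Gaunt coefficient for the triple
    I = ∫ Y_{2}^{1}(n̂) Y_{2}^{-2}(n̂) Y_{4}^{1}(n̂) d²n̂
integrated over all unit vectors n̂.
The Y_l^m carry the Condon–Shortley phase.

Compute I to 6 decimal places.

-0.090112

Checks pass: Σm=0; 8 even; l₃=4∈[0,4].
(2·2+1)(2·2+1)(2·4+1) = 225
Δ: 0! 4! 4! / 9! → 1/630
sum: t=0:+1/16 = 1/16
3j²(2 2 4; 0 0 0) = Δ·Π!·Σ² = 2/35  (sign +1)
sum: t=0:+1/144 = 1/144
3j²(2 2 4; 1 -2 1) = Δ·Π!·Σ² = 1/126  (sign -1)
combine: 4πI² = 225·2/35·1/126 = 5/49
take √, sign -1: I = -0.09011188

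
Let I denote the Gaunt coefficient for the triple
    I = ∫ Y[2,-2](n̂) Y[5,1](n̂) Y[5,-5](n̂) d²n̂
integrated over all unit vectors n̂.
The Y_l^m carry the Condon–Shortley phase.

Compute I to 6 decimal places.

0.000000

Σmᵢ = -6 ≠ 0, so the φ-integral vanishes; I = 0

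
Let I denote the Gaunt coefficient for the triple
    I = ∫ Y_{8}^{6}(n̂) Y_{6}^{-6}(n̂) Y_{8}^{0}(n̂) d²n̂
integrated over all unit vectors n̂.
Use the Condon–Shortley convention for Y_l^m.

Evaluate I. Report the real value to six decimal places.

m-sum 0 ✓  L=22 even ✓  2≤8≤14 ✓
Π(2lᵢ+1) = 17×13×17 = 3757
triangle coeff Δ(8,6,8) = 1/13742520792
Σ_t [0,6]: t=0:+1/41803776000 t=1:−1/435456000 t=2:+1/39813120 t=3:−1/18662400 t=4:+1/39813120 t=5:−1/435456000 t=6:+1/41803776000 = -11/1393459200
(3j)²=600/96577 [(8 6 8; 0 0 0)], sign=-1
Σ_t [0,0]: t=0:+1/41803776000 = 1/41803776000
(3j)²=42/7429 [(8 6 8; 6 -6 0)], sign=+1
⇒ 4πI² = 25200/190969
I = (-1)√(25200/190969/(4π)) = -0.10247405

-0.102474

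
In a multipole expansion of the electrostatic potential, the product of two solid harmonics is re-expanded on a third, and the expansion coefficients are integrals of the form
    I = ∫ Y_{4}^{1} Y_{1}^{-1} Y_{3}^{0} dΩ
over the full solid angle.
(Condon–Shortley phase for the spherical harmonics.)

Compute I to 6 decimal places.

Checks pass: Σm=0; 8 even; l₃=3∈[3,5].
(2·4+1)(2·1+1)(2·3+1) = 189
Δ: 2! 6! 0! / 9! → 1/252
sum: t=1:−1/36 = -1/36
3j²(4 1 3; 0 0 0) = Δ·Π!·Σ² = 4/63  (sign +1)
sum: t=0:+1/72 = 1/72
3j²(4 1 3; 1 -1 0) = Δ·Π!·Σ² = 5/126  (sign -1)
combine: 4πI² = 189·4/63·5/126 = 10/21
take √, sign -1: I = -0.19466390

-0.194664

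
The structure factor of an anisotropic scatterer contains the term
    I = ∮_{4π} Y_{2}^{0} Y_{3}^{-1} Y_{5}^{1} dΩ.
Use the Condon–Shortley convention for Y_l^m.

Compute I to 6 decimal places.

-0.227318

m-sum 0 ✓  L=10 even ✓  1≤5≤5 ✓
Π(2lᵢ+1) = 5×7×11 = 385
triangle coeff Δ(2,3,5) = 1/2310
Σ_t [0,0]: t=0:+1/144 = 1/144
(3j)²=10/231 [(2 3 5; 0 0 0)], sign=-1
Σ_t [0,0]: t=0:+1/192 = 1/192
(3j)²=3/77 [(2 3 5; 0 -1 1)], sign=+1
⇒ 4πI² = 50/77
I = (-1)√(50/77/(4π)) = -0.22731846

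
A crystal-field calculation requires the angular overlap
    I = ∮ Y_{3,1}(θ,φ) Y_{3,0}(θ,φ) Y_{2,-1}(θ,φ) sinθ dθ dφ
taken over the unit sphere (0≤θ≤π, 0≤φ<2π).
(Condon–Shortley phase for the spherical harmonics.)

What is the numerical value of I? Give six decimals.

-0.059471

m-sum 0 ✓  L=8 even ✓  0≤2≤6 ✓
Π(2lᵢ+1) = 7×7×5 = 245
triangle coeff Δ(3,3,2) = 1/3780
Σ_t [1,3]: t=1:−1/24 t=2:+1/4 t=3:−1/24 = 1/6
(3j)²=4/105 [(3 3 2; 0 0 0)], sign=+1
Σ_t [1,2]: t=1:−1/12 t=2:+1/8 = 1/24
(3j)²=1/210 [(3 3 2; 1 0 -1)], sign=-1
⇒ 4πI² = 2/45
I = (-1)√(2/45/(4π)) = -0.05947080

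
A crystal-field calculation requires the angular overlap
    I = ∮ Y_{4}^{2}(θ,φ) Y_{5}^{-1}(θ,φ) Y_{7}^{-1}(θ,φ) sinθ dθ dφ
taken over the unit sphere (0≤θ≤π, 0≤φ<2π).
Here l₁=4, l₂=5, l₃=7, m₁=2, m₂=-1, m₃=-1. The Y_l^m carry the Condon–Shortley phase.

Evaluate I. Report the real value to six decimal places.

m-sum 0 ✓  L=16 even ✓  1≤7≤9 ✓
Π(2lᵢ+1) = 9×11×15 = 1485
triangle coeff Δ(4,5,7) = 1/6126120
Σ_t [0,2]: t=0:+1/69120 t=1:−1/20736 t=2:+1/69120 = -1/51840
(3j)²=280/21879 [(4 5 7; 0 0 0)], sign=+1
Σ_t [0,2]: t=0:+1/55296 t=1:−1/86400 t=2:+1/2073600 = 29/4147200
(3j)²=841/145860 [(4 5 7; 2 -1 -1)], sign=+1
⇒ 4πI² = 58870/537251
I = (+1)√(58870/537251/(4π)) = 0.09337991

0.093380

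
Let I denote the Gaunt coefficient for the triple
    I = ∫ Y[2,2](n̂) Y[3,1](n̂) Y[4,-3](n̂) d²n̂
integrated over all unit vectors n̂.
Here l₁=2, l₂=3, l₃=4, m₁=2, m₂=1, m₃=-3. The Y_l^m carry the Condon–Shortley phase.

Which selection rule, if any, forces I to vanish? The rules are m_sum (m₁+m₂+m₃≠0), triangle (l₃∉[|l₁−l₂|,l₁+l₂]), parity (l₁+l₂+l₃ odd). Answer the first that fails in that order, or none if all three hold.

m₁+m₂+m₃ = 2 + 1 − 3 = 0  ✓
triangle: |2−3|=1 ≤ l₃=4 ≤ 2+3=5  ✓
parity: l₁+l₂+l₃ = 9 is odd  ✗

parity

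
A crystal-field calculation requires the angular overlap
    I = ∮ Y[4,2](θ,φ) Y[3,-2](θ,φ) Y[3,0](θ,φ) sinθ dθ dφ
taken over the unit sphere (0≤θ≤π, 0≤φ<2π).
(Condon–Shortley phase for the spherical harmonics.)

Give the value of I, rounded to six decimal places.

-0.044418

Checks pass: Σm=0; 10 even; l₃=3∈[1,7].
(2·4+1)(2·3+1)(2·3+1) = 441
Δ: 4! 4! 2! / 11! → 1/34650
sum: t=1:−1/72 t=2:+1/16 t=3:−1/72 = 5/144
3j²(4 3 3; 0 0 0) = Δ·Π!·Σ² = 2/77  (sign -1)
sum: t=0:+1/96 t=1:−1/72 = -1/288
3j²(4 3 3; 2 -2 0) = Δ·Π!·Σ² = 1/462  (sign +1)
combine: 4πI² = 441·2/77·1/462 = 3/121
take √, sign -1: I = -0.04441841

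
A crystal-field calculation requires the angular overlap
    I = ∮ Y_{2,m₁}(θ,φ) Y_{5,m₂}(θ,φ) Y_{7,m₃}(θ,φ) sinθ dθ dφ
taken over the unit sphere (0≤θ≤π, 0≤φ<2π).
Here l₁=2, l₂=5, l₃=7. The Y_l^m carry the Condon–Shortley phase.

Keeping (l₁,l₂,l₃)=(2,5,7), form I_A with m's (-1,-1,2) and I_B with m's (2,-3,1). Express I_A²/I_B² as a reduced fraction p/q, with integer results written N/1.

28/1

Shared (l₁,l₂,l₃)=(2,5,7): N and (l;000)² cancel in I_A²/I_B².
A: Δ = 0!·4!·10!/15! = 1/15015; Racah Σ t=0..0: t=0:+1/103680 = 1/103680; ⇒ 3j(2 5 7; -1 -1 2)² = 4/143, sgn -1
B: Δ = 0!·4!·10!/15! = 1/15015; Racah Σ t=0..0: t=0:+1/1935360 = 1/1935360; ⇒ 3j(2 5 7; 2 -3 1)² = 1/1001, sgn +1
I_A²/I_B² = (4/143)/(1/1001) = 28/1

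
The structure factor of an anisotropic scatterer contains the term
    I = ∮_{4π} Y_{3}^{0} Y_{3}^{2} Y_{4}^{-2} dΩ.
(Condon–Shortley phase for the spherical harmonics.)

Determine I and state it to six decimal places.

-0.044418

m-sum 0 ✓  L=10 even ✓  0≤4≤6 ✓
Π(2lᵢ+1) = 7×7×9 = 441
triangle coeff Δ(3,3,4) = 1/34650
Σ_t [0,2]: t=0:+1/72 t=1:−1/16 t=2:+1/72 = -5/144
(3j)²=2/77 [(3 3 4; 0 0 0)], sign=-1
Σ_t [1,2]: t=1:−1/96 t=2:+1/72 = 1/288
(3j)²=1/462 [(3 3 4; 0 2 -2)], sign=+1
⇒ 4πI² = 3/121
I = (-1)√(3/121/(4π)) = -0.04441841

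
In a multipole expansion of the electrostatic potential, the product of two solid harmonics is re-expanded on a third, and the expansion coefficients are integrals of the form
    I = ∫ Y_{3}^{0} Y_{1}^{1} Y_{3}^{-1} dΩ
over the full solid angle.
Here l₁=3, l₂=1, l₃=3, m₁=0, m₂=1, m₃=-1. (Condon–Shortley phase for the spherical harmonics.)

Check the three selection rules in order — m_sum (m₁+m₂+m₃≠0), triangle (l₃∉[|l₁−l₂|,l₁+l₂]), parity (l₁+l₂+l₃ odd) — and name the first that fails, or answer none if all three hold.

parity

m₁+m₂+m₃ = 0 + 1 − 1 = 0  ✓
triangle: |3−1|=2 ≤ l₃=3 ≤ 3+1=4  ✓
parity: l₁+l₂+l₃ = 7 is odd  ✗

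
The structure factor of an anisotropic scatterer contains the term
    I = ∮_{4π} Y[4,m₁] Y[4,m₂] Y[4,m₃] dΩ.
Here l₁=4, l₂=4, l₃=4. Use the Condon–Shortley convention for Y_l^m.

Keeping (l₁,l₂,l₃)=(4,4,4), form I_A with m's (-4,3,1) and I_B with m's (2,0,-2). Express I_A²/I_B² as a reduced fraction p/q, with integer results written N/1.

l's match ⇒ only the (l;m) 3-j factors differ between A and B.
A: triangle coeff Δ(4,4,4) = 1/450450; Σ_t [4,4]: t=4:+1/3456 = 1/3456; (3j)²=35/1287 [(4 4 4; -4 3 1)], sign=-1
B: triangle coeff Δ(4,4,4) = 1/450450; Σ_t [0,2]: t=0:+1/2304 t=1:−1/216 t=2:+1/384 = -11/6912; (3j)²=11/1638 [(4 4 4; 2 0 -2)], sign=-1
I_A²/I_B² = (35/1287)/(11/1638) = 490/121

490/121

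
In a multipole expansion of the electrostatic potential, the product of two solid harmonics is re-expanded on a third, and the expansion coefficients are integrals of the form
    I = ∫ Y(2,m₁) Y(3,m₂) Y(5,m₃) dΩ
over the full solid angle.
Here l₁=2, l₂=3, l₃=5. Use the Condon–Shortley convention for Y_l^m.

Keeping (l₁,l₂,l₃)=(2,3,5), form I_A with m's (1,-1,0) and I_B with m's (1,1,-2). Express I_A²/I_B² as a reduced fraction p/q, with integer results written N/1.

Same 2,3,5: normalisation and zero-m 3j drop out of the ratio.
A: Δ: 0! 4! 6! / 11! → 1/2310; sum: t=0:+1/288 = 1/288; 3j²(2 3 5; 1 -1 0) = Δ·Π!·Σ² = 5/231  (sign -1)
B: Δ: 0! 4! 6! / 11! → 1/2310; sum: t=0:+1/288 = 1/288; 3j²(2 3 5; 1 1 -2) = Δ·Π!·Σ² = 1/22  (sign -1)
I_A²/I_B² = (5/231)/(1/22) = 10/21

10/21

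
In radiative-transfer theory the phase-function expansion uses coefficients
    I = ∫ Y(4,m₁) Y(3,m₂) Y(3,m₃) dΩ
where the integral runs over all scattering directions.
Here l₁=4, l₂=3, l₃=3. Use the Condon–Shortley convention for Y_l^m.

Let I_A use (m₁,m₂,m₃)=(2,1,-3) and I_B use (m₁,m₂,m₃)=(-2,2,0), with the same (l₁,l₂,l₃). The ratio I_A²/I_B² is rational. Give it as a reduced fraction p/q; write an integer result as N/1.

Same 4,3,3: normalisation and zero-m 3j drop out of the ratio.
A: Δ: 4! 4! 2! / 11! → 1/34650; sum: t=2:+1/192 = 1/192; 3j²(4 3 3; 2 1 -3) = Δ·Π!·Σ² = 3/77  (sign +1)
B: Δ: 4! 4! 2! / 11! → 1/34650; sum: t=3:−1/72 t=4:+1/96 = -1/288; 3j²(4 3 3; -2 2 0) = Δ·Π!·Σ² = 1/462  (sign +1)
I_A²/I_B² = (3/77)/(1/462) = 18/1

18/1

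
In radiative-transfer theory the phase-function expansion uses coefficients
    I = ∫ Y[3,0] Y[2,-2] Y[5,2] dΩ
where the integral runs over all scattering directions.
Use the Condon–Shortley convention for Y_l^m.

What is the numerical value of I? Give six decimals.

0.141758

Rules hold: Σm=0, L=10 even, 1≤5≤5.
N = 7·5·11 = 385
Δ = 0!·6!·4!/11! = 1/2310
Racah Σ t=0..0: t=0:+1/144 = 1/144
⇒ 3j(3 2 5; 0 0 0)² = 10/231, sgn -1
Racah Σ t=0..0: t=0:+1/864 = 1/864
⇒ 3j(3 2 5; 0 -2 2)² = 1/66, sgn -1
4πI² = N·(3j₀)²·(3jₘ)² = 25/99
I = +1·√(0.252525/4π) = 0.14175797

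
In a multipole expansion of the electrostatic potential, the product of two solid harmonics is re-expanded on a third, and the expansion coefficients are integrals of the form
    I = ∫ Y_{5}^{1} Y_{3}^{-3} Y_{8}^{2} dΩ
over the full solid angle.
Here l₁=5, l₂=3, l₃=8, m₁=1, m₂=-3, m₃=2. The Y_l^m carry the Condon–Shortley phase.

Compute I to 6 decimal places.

0.060840

Rules hold: Σm=0, L=16 even, 2≤8≤8.
N = 11·7·17 = 1309
Δ = 0!·10!·6!/17! = 1/136136
Racah Σ t=0..0: t=0:+1/518400 = 1/518400
⇒ 3j(5 3 8; 0 0 0)² = 56/2431, sgn +1
Racah Σ t=0..0: t=0:+1/12441600 = 1/12441600
⇒ 3j(5 3 8; 1 -3 2)² = 15/9724, sgn +1
4πI² = N·(3j₀)²·(3jₘ)² = 1470/31603
I = +1·√(0.0465146/4π) = 0.06084005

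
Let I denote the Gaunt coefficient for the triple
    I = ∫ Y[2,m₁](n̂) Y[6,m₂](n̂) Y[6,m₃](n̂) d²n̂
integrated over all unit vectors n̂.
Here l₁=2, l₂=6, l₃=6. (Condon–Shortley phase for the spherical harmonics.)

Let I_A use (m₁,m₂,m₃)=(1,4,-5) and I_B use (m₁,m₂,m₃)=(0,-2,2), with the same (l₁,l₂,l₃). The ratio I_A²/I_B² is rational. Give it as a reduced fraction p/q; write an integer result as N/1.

Same 2,6,6: normalisation and zero-m 3j drop out of the ratio.
A: Δ: 2! 2! 10! / 15! → 1/90090; sum: t=0:+1/7257600 t=1:−1/725760 = -1/806400; 3j²(2 6 6; 1 4 -5) = Δ·Π!·Σ² = 27/910  (sign +1)
B: Δ: 2! 2! 10! / 15! → 1/90090; sum: t=0:+1/69120 t=1:−1/30240 t=2:+1/322560 = -1/64512; 3j²(2 6 6; 0 -2 2) = Δ·Π!·Σ² = 10/1001  (sign -1)
I_A²/I_B² = (27/910)/(10/1001) = 297/100

297/100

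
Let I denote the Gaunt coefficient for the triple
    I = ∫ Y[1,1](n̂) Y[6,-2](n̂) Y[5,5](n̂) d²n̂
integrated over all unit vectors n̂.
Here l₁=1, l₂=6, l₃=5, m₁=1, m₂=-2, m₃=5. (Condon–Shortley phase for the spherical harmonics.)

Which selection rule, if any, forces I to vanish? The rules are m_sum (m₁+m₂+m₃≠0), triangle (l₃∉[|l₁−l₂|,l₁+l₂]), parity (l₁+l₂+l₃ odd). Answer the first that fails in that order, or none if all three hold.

m_sum

Σmᵢ = 4  ✗
l₃∈[|l₁−l₂|,l₁+l₂]=[5,7], have l₃=5
Σlᵢ = 12 ⇒ even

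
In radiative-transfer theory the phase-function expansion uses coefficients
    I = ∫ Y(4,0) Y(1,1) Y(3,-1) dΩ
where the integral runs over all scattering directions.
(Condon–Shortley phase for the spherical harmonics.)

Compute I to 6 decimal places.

m-sum 0 ✓  L=8 even ✓  3≤3≤5 ✓
Π(2lᵢ+1) = 9×3×7 = 189
triangle coeff Δ(4,1,3) = 1/252
Σ_t [1,1]: t=1:−1/36 = -1/36
(3j)²=4/63 [(4 1 3; 0 0 0)], sign=+1
Σ_t [2,2]: t=2:+1/96 = 1/96
(3j)²=1/42 [(4 1 3; 0 1 -1)], sign=+1
⇒ 4πI² = 2/7
I = (+1)√(2/7/(4π)) = 0.15078601

0.150786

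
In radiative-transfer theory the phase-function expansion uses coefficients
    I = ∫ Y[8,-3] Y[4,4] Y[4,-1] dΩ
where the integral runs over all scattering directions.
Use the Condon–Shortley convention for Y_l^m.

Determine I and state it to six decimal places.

Rules hold: Σm=0, L=16 even, 4≤4≤12.
N = 17·9·9 = 1377
Δ = 8!·8!·0!/17! = 1/218790
Racah Σ t=4..4: t=4:+1/331776 = 1/331776
⇒ 3j(8 4 4; 0 0 0)² = 490/21879, sgn +1
Racah Σ t=8..8: t=8:+1/29030400 = 1/29030400
⇒ 3j(8 4 4; -3 4 -1)² = 1/1326, sgn -1
4πI² = N·(3j₀)²·(3jₘ)² = 735/31603
I = -1·√(0.0232573/4π) = -0.04302041

-0.043020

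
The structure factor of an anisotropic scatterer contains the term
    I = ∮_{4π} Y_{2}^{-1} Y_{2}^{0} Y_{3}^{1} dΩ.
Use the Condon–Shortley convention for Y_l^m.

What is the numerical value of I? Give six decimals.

0.000000

L=7 odd ⇒ parity kills the (l;000) factor ⇒ I = 0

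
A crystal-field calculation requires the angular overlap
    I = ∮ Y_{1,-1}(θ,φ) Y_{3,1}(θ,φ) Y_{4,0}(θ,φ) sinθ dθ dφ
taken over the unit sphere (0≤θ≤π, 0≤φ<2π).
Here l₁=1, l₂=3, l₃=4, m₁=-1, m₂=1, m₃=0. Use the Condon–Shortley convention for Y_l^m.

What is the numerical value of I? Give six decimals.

Rules hold: Σm=0, L=8 even, 2≤4≤4.
N = 3·7·9 = 189
Δ = 0!·2!·6!/9! = 1/252
Racah Σ t=0..0: t=0:+1/36 = 1/36
⇒ 3j(1 3 4; 0 0 0)² = 4/63, sgn +1
Racah Σ t=0..0: t=0:+1/96 = 1/96
⇒ 3j(1 3 4; -1 1 0)² = 1/42, sgn +1
4πI² = N·(3j₀)²·(3jₘ)² = 2/7
I = +1·√(0.285714/4π) = 0.15078601

0.150786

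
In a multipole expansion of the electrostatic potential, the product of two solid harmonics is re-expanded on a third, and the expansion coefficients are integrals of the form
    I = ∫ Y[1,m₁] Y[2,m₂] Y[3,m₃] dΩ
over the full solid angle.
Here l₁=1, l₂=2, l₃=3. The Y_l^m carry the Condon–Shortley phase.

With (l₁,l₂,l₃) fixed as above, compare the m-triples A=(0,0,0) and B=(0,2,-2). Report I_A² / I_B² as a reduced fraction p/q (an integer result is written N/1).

9/5

l's match ⇒ only the (l;m) 3-j factors differ between A and B.
A: triangle coeff Δ(1,2,3) = 1/105; Σ_t [0,0]: t=0:+1/4 = 1/4; (3j)²=3/35 [(1 2 3; 0 0 0)], sign=-1
B: triangle coeff Δ(1,2,3) = 1/105; Σ_t [0,0]: t=0:+1/24 = 1/24; (3j)²=1/21 [(1 2 3; 0 2 -2)], sign=-1
I_A²/I_B² = (3/35)/(1/21) = 9/5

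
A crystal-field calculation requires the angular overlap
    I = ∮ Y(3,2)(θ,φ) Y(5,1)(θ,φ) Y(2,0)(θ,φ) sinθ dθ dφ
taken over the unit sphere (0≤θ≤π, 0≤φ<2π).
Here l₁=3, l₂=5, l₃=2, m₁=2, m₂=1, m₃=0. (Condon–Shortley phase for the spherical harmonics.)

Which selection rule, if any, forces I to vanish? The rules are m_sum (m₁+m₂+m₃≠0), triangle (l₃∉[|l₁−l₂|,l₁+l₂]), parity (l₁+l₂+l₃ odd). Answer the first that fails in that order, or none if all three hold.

azimuthal sum: 2 + 1 + 0 = 3  ✗
2 ≤ 2 ≤ 8 (triangle on l)
L = 3 + 5 + 2 = 10 (even)

m_sum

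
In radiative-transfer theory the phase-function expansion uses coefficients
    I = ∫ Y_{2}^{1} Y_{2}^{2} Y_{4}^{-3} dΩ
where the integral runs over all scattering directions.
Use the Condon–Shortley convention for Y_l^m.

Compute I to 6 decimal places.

-0.238414

Rules hold: Σm=0, L=8 even, 0≤4≤4.
N = 5·5·9 = 225
Δ = 0!·4!·4!/9! = 1/630
Racah Σ t=0..0: t=0:+1/16 = 1/16
⇒ 3j(2 2 4; 0 0 0)² = 2/35, sgn +1
Racah Σ t=0..0: t=0:+1/144 = 1/144
⇒ 3j(2 2 4; 1 2 -3)² = 1/18, sgn -1
4πI² = N·(3j₀)²·(3jₘ)² = 5/7
I = -1·√(0.714286/4π) = -0.23841361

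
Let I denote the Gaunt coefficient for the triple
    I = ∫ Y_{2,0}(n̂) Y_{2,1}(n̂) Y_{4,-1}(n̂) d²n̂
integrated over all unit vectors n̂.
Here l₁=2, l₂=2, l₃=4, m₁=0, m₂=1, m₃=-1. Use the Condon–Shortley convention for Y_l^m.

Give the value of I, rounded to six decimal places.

-0.220728

Rules hold: Σm=0, L=8 even, 0≤4≤4.
N = 5·5·9 = 225
Δ = 0!·4!·4!/9! = 1/630
Racah Σ t=0..0: t=0:+1/16 = 1/16
⇒ 3j(2 2 4; 0 0 0)² = 2/35, sgn +1
Racah Σ t=0..0: t=0:+1/24 = 1/24
⇒ 3j(2 2 4; 0 1 -1)² = 1/21, sgn -1
4πI² = N·(3j₀)²·(3jₘ)² = 30/49
I = -1·√(0.612245/4π) = -0.22072812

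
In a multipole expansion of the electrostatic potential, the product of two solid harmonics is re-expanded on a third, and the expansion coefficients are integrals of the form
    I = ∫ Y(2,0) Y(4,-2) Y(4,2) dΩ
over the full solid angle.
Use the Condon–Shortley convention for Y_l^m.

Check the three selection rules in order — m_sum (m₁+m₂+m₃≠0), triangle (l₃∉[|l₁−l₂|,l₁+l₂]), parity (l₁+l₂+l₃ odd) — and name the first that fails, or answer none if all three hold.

Σmᵢ = 0  ✓
l₃∈[|l₁−l₂|,l₁+l₂]=[2,6], have l₃=4  ✓
Σlᵢ = 10 ⇒ even  ✓

none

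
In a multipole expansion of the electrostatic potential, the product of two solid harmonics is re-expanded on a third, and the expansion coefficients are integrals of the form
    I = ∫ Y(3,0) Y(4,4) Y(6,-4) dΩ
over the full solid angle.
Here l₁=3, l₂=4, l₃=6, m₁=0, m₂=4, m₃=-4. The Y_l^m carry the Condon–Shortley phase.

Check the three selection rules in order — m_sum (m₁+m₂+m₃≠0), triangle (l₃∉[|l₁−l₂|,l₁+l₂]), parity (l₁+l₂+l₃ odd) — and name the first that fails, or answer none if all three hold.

parity

m₁+m₂+m₃ = 0 + 4 − 4 = 0  ✓
triangle: |3−4|=1 ≤ l₃=6 ≤ 3+4=7  ✓
parity: l₁+l₂+l₃ = 13 is odd  ✗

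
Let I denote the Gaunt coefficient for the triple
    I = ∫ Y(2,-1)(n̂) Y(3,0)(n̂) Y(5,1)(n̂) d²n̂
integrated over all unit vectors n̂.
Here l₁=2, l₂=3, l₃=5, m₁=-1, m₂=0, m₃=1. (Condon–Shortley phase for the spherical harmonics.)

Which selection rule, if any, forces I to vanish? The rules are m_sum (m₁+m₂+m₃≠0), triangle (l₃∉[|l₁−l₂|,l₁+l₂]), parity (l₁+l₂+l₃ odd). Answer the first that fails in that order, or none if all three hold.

none

m₁+m₂+m₃ = -1 + 0 + 1 = 0  ✓
triangle: |2−3|=1 ≤ l₃=5 ≤ 2+3=5  ✓
parity: l₁+l₂+l₃ = 10 is even  ✓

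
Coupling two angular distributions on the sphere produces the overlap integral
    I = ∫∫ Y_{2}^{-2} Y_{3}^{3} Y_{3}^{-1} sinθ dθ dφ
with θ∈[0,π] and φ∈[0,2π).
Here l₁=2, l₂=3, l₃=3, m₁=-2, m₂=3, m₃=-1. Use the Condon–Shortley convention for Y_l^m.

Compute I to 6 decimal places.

0.132981

Rules hold: Σm=0, L=8 even, 1≤3≤5.
N = 5·7·7 = 245
Δ = 2!·2!·4!/9! = 1/3780
Racah Σ t=0..2: t=0:+1/24 t=1:−1/4 t=2:+1/24 = -1/6
⇒ 3j(2 3 3; 0 0 0)² = 4/105, sgn +1
Racah Σ t=2..2: t=2:+1/96 = 1/96
⇒ 3j(2 3 3; -2 3 -1)² = 1/42, sgn +1
4πI² = N·(3j₀)²·(3jₘ)² = 2/9
I = +1·√(0.222222/4π) = 0.13298076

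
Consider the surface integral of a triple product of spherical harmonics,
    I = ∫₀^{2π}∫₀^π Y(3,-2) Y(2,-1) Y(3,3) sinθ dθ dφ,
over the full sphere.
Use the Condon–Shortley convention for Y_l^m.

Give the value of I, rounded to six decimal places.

-0.210261

Checks pass: Σm=0; 8 even; l₃=3∈[1,5].
(2·3+1)(2·2+1)(2·3+1) = 245
Δ: 2! 4! 2! / 9! → 1/3780
sum: t=0:+1/24 t=1:−1/4 t=2:+1/24 = -1/6
3j²(3 2 3; 0 0 0) = Δ·Π!·Σ² = 4/105  (sign +1)
sum: t=1:−1/48 = -1/48
3j²(3 2 3; -2 -1 3) = Δ·Π!·Σ² = 5/84  (sign -1)
combine: 4πI² = 245·4/105·5/84 = 5/9
take √, sign -1: I = -0.21026104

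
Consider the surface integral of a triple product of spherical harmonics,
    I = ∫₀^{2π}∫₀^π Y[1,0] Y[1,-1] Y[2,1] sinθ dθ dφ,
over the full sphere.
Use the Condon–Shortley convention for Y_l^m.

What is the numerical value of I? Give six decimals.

-0.218510

m-sum 0 ✓  L=4 even ✓  0≤2≤2 ✓
Π(2lᵢ+1) = 3×3×5 = 45
triangle coeff Δ(1,1,2) = 1/30
Σ_t [0,0]: t=0:+1/1 = 1/1
(3j)²=2/15 [(1 1 2; 0 0 0)], sign=+1
Σ_t [0,0]: t=0:+1/2 = 1/2
(3j)²=1/10 [(1 1 2; 0 -1 1)], sign=-1
⇒ 4πI² = 3/5
I = (-1)√(3/5/(4π)) = -0.21850969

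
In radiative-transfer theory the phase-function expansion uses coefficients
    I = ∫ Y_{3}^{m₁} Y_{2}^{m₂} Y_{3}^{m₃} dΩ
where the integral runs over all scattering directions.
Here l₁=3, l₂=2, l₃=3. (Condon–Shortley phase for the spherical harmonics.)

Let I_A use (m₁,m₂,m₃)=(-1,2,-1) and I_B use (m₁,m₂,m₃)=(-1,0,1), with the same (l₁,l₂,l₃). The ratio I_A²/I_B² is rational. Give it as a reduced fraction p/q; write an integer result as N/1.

8/3

l's match ⇒ only the (l;m) 3-j factors differ between A and B.
A: triangle coeff Δ(3,2,3) = 1/3780; Σ_t [2,2]: t=2:+1/16 = 1/16; (3j)²=2/35 [(3 2 3; -1 2 -1)], sign=+1
B: triangle coeff Δ(3,2,3) = 1/3780; Σ_t [0,2]: t=0:+1/96 t=1:−1/6 t=2:+1/16 = -3/32; (3j)²=3/140 [(3 2 3; -1 0 1)], sign=-1
I_A²/I_B² = (2/35)/(3/140) = 8/3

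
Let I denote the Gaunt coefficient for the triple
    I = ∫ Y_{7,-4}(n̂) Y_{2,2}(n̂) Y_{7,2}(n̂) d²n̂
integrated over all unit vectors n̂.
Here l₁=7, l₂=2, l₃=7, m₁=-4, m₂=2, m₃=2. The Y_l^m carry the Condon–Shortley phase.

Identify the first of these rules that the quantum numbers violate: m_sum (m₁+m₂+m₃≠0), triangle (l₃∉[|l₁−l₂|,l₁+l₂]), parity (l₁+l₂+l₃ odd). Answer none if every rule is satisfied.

none

Σmᵢ = 0  ✓
l₃∈[|l₁−l₂|,l₁+l₂]=[5,9], have l₃=7  ✓
Σlᵢ = 16 ⇒ even  ✓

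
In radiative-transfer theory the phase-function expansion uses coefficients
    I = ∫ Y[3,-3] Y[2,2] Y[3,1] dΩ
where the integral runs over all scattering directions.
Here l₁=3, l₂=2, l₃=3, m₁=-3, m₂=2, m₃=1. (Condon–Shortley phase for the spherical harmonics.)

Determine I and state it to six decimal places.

0.132981

Rules hold: Σm=0, L=8 even, 1≤3≤5.
N = 7·5·7 = 245
Δ = 2!·4!·2!/9! = 1/3780
Racah Σ t=0..2: t=0:+1/24 t=1:−1/4 t=2:+1/24 = -1/6
⇒ 3j(3 2 3; 0 0 0)² = 4/105, sgn +1
Racah Σ t=2..2: t=2:+1/96 = 1/96
⇒ 3j(3 2 3; -3 2 1)² = 1/42, sgn +1
4πI² = N·(3j₀)²·(3jₘ)² = 2/9
I = +1·√(0.222222/4π) = 0.13298076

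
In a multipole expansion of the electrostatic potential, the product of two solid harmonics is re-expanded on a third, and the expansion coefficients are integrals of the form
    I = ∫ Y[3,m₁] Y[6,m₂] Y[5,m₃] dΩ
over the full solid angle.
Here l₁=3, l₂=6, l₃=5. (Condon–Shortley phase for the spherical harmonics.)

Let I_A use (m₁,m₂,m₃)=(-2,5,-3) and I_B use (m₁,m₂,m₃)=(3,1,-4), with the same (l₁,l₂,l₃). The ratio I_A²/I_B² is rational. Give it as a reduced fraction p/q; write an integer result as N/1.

11/2

Same 3,6,5: normalisation and zero-m 3j drop out of the ratio.
A: Δ: 4! 2! 8! / 15! → 1/675675; sum: t=3:−1/483840 t=4:+1/120960 = 1/161280; 3j²(3 6 5; -2 5 -3) = Δ·Π!·Σ² = 2/91  (sign +1)
B: Δ: 4! 2! 8! / 15! → 1/675675; sum: t=0:+1/241920 = 1/241920; 3j²(3 6 5; 3 1 -4) = Δ·Π!·Σ² = 4/1001  (sign -1)
I_A²/I_B² = (2/91)/(4/1001) = 11/2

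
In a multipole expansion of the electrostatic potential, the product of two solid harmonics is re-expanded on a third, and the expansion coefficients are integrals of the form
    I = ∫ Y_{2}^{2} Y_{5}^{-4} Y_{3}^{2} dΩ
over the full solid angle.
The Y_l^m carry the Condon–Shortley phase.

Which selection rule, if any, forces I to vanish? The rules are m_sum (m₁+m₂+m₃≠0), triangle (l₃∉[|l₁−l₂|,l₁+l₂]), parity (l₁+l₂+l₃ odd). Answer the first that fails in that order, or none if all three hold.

none

m₁+m₂+m₃ = 2 − 4 + 2 = 0  ✓
triangle: |2−5|=3 ≤ l₃=3 ≤ 2+5=7  ✓
parity: l₁+l₂+l₃ = 10 is even  ✓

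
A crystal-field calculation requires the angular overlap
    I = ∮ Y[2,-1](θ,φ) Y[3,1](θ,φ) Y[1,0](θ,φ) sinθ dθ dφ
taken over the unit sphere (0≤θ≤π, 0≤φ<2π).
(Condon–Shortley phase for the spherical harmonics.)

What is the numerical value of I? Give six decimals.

Checks pass: Σm=0; 6 even; l₃=1∈[1,5].
(2·2+1)(2·3+1)(2·1+1) = 105
Δ: 4! 0! 2! / 7! → 1/105
sum: t=2:+1/4 = 1/4
3j²(2 3 1; 0 0 0) = Δ·Π!·Σ² = 3/35  (sign -1)
sum: t=3:−1/6 = -1/6
3j²(2 3 1; -1 1 0) = Δ·Π!·Σ² = 8/105  (sign +1)
combine: 4πI² = 105·3/35·8/105 = 24/35
take √, sign -1: I = -0.23359668

-0.233597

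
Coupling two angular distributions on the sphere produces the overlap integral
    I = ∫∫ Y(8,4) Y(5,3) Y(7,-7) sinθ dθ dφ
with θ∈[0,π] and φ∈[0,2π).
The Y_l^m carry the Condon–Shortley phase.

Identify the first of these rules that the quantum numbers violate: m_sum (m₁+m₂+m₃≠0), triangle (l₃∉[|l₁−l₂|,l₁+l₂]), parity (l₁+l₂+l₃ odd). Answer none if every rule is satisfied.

none

m₁+m₂+m₃ = 4 + 3 − 7 = 0  ✓
triangle: |8−5|=3 ≤ l₃=7 ≤ 8+5=13  ✓
parity: l₁+l₂+l₃ = 20 is even  ✓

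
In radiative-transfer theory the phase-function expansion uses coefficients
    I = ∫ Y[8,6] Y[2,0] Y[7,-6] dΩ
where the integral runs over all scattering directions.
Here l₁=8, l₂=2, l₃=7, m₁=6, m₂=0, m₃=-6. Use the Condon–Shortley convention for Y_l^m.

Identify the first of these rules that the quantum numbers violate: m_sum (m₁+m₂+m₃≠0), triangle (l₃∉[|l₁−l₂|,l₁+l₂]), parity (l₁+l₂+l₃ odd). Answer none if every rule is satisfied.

Σmᵢ = 0  ✓
l₃∈[|l₁−l₂|,l₁+l₂]=[6,10], have l₃=7  ✓
Σlᵢ = 17 ⇒ odd  ✗

parity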